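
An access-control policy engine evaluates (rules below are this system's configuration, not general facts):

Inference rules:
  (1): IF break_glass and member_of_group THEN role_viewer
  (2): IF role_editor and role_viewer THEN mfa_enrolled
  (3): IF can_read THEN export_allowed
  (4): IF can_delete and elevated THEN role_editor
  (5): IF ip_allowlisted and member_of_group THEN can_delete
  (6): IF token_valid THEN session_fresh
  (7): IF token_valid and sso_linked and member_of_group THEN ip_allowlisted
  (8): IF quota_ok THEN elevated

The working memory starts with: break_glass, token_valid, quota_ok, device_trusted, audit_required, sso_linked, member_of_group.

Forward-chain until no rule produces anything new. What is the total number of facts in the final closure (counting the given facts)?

14

Round 1: (1) [IF break_glass and member_of_group THEN role_viewer]; (6) [IF token_valid THEN session_fresh]; (7) [IF token_valid and sso_linked and member_of_group THEN ip_allowlisted]; (8) [IF quota_ok THEN elevated]. Adds role_viewer, session_fresh, ip_allowlisted, elevated.
Round 2: (5) [IF ip_allowlisted and member_of_group THEN can_delete]. Adds can_delete.
Round 3: (4) [IF can_delete and elevated THEN role_editor]. Adds role_editor.
Round 4: (2) [IF role_editor and role_viewer THEN mfa_enrolled]. Adds mfa_enrolled.
Closure: {audit_required, break_glass, can_delete, device_trusted, elevated, ip_allowlisted, member_of_group, mfa_enrolled, quota_ok, role_editor, role_viewer, session_fresh, sso_linked, token_valid} — 14 facts.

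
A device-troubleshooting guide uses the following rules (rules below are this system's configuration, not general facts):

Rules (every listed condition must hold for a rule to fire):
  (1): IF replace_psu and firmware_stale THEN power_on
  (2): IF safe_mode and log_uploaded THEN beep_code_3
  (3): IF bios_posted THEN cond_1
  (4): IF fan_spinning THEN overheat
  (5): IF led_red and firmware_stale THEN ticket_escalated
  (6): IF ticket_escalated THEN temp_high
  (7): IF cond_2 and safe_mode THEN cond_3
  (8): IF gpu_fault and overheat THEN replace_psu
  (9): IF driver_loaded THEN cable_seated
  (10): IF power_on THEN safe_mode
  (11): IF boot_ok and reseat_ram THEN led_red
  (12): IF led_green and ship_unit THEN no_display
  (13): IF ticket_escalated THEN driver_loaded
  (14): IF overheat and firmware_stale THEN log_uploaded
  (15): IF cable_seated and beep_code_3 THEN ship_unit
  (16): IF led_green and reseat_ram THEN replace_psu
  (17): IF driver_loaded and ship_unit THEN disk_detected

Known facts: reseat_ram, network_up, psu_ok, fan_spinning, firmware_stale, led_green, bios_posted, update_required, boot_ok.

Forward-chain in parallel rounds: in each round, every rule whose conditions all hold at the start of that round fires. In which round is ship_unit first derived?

Round 1: (3) [IF bios_posted THEN cond_1]; (4) [IF fan_spinning THEN overheat]; (11) [IF boot_ok and reseat_ram THEN led_red]; (16) [IF led_green and reseat_ram THEN replace_psu]. New: cond_1, overheat, led_red, replace_psu.
Round 2: (1) [IF replace_psu and firmware_stale THEN power_on]; (5) [IF led_red and firmware_stale THEN ticket_escalated]; (14) [IF overheat and firmware_stale THEN log_uploaded]. New: power_on, ticket_escalated, log_uploaded.
Round 3: (6) [IF ticket_escalated THEN temp_high]; (10) [IF power_on THEN safe_mode]; (13) [IF ticket_escalated THEN driver_loaded]. New: temp_high, safe_mode, driver_loaded.
Round 4: (2) [IF safe_mode and log_uploaded THEN beep_code_3]; (9) [IF driver_loaded THEN cable_seated]. New: beep_code_3, cable_seated.
Round 5: (15) [IF cable_seated and beep_code_3 THEN ship_unit]. New: ship_unit.
ship_unit first appears in round 5.

5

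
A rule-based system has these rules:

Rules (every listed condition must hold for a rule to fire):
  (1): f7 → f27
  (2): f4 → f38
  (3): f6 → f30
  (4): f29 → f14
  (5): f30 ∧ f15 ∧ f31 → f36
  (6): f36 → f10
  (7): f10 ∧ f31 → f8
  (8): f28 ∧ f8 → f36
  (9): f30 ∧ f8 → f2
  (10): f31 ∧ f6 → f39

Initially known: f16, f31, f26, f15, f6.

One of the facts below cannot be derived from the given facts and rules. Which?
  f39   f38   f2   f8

Round 1: (3) [f6 → f30]; (10) [f31 ∧ f6 → f39]. New: f30, f39.
Round 2: (5) [f30 ∧ f15 ∧ f31 → f36]. New: f36.
Round 3: (6) [f36 → f10]. New: f10.
Round 4: (7) [f10 ∧ f31 → f8]. New: f8.
Round 5: (9) [f30 ∧ f8 → f2]. New: f2.
Derived: f2 (round 5), f39 (round 1), f8 (round 4). f38 never appears in any round.

f38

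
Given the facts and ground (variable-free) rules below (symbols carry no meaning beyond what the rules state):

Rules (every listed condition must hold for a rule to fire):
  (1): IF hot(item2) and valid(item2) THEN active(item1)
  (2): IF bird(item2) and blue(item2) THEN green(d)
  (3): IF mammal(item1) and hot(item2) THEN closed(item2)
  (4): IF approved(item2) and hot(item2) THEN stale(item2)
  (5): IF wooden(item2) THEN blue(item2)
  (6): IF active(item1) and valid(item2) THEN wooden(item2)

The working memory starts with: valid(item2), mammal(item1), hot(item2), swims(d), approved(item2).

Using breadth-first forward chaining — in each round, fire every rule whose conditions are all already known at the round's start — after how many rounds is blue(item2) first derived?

Round 1: (1) [IF hot(item2) and valid(item2) THEN active(item1)]; (3) [IF mammal(item1) and hot(item2) THEN closed(item2)]; (4) [IF approved(item2) and hot(item2) THEN stale(item2)]. New: active(item1), closed(item2), stale(item2).
Round 2: (6) [IF active(item1) and valid(item2) THEN wooden(item2)]. New: wooden(item2).
Round 3: (5) [IF wooden(item2) THEN blue(item2)]. New: blue(item2).
blue(item2) first appears in round 3.

3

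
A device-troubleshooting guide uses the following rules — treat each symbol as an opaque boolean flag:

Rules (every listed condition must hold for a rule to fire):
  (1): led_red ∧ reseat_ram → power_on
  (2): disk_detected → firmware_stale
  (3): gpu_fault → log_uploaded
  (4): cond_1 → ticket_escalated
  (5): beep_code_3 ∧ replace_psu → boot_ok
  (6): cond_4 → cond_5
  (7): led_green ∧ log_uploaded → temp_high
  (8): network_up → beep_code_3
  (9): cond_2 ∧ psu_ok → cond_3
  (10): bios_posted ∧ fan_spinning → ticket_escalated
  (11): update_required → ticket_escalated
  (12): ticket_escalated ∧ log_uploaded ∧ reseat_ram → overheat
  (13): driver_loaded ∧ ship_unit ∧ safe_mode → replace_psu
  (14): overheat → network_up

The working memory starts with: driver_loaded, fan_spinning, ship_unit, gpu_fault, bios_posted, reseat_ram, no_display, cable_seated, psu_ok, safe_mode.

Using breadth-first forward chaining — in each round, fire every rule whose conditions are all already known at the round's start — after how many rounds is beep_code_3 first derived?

Round 1 — (3), (10), (13), derive log_uploaded, ticket_escalated, replace_psu.
Round 2 — (12), derive overheat.
Round 3 — (14), derive network_up.
Round 4 — (8), derive beep_code_3.
beep_code_3 first appears in round 4.

4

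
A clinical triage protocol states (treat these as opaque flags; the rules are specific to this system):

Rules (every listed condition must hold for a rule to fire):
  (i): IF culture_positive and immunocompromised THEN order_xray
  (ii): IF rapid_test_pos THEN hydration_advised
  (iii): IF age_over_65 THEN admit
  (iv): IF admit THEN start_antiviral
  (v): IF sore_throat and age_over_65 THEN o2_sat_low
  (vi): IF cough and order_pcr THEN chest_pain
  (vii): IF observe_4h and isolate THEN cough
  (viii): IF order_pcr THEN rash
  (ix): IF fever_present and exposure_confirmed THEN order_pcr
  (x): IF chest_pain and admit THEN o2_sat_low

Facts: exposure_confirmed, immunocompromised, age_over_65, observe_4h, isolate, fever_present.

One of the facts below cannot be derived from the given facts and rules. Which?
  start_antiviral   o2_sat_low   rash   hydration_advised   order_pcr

hydration_advised

Round 1 fires (iii), (vii), (ix), giving admit, cough, order_pcr.
Round 2 fires (iv), (vi), (viii), giving start_antiviral, chest_pain, rash.
Round 3 fires (x), giving o2_sat_low.
Derived: order_pcr (round 1), rash (round 2), start_antiviral (round 2), o2_sat_low (round 3). hydration_advised never appears in any round.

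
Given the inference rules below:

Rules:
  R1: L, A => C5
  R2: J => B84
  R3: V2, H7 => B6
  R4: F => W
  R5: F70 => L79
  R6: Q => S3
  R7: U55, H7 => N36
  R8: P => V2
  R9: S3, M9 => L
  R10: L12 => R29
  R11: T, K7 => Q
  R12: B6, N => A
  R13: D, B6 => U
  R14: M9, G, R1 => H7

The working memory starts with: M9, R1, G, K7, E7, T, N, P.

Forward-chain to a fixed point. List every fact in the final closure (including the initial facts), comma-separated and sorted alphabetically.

A, B6, C5, E7, G, H7, K7, L, M9, N, P, Q, R1, S3, T, V2

Round 1 fires R8, R11, R14, giving V2, Q, H7.
Round 2 fires R3, R6, giving B6, S3.
Round 3 fires R9, R12, giving L, A.
Round 4 fires R1, giving C5.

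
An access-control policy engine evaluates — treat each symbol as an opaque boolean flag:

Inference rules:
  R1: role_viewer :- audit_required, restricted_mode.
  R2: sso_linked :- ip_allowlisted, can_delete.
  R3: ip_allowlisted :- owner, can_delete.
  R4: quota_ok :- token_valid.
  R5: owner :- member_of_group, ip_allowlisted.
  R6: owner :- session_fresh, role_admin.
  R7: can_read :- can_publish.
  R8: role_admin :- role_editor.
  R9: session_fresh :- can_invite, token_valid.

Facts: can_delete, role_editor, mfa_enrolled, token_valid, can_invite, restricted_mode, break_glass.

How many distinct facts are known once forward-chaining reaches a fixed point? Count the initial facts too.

Round 1 — R4, R8, R9, derive quota_ok, role_admin, session_fresh.
Round 2 — R6, derive owner.
Round 3 — R3, derive ip_allowlisted.
Round 4 — R2, derive sso_linked.
Closure: {break_glass, can_delete, can_invite, ip_allowlisted, mfa_enrolled, owner, quota_ok, restricted_mode, role_admin, role_editor, session_fresh, sso_linked, token_valid} — 13 facts.

13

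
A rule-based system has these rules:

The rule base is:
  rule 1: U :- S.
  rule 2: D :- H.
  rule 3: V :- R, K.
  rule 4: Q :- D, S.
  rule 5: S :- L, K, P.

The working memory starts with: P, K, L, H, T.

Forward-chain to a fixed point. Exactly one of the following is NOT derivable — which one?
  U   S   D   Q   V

Round 1: rule 2 [D :- H.]; rule 5 [S :- L, K, P.]. Adds D, S.
Round 2: rule 1 [U :- S.]; rule 4 [Q :- D, S.]. Adds U, Q.
Derived: U (round 2), D (round 1), Q (round 2), S (round 1). V never appears in any round.

V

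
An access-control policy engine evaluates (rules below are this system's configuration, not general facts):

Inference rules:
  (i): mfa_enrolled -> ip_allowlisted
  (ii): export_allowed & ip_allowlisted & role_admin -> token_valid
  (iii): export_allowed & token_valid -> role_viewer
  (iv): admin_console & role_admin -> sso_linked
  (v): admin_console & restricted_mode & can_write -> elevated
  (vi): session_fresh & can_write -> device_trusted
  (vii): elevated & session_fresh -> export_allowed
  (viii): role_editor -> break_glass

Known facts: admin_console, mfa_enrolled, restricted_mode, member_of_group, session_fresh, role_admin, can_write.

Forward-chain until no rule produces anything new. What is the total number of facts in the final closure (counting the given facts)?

Round 1 fires (i), (iv), (v), (vi), giving ip_allowlisted, sso_linked, elevated, device_trusted.
Round 2 fires (vii), giving export_allowed.
Round 3 fires (ii), giving token_valid.
Round 4 fires (iii), giving role_viewer.
Closure: {admin_console, can_write, device_trusted, elevated, export_allowed, ip_allowlisted, member_of_group, mfa_enrolled, restricted_mode, role_admin, role_viewer, session_fresh, sso_linked, token_valid} — 14 facts.

14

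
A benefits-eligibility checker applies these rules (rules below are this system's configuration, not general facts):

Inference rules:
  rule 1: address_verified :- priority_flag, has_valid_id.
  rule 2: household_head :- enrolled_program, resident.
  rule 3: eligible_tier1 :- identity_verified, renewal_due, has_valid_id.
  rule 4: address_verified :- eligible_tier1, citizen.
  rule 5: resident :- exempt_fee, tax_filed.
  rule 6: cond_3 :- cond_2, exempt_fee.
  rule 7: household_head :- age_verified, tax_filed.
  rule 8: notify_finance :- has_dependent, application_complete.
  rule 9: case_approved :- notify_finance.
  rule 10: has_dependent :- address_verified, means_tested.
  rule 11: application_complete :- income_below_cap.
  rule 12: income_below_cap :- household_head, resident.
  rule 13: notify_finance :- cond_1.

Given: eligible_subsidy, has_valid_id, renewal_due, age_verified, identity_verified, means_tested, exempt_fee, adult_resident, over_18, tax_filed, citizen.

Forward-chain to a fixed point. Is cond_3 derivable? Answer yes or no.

no

Round 1 — rule 3, rule 5, rule 7, derive eligible_tier1, resident, household_head.
Round 2 — rule 4, rule 12, derive address_verified, income_below_cap.
Round 3 — rule 10, rule 11, derive has_dependent, application_complete.
Round 4 — rule 8, derive notify_finance.
Round 5 — rule 9, derive case_approved.
Fixed point reached. cond_3 is concluded only by rule 6; rule 6 needs cond_2 (never derived).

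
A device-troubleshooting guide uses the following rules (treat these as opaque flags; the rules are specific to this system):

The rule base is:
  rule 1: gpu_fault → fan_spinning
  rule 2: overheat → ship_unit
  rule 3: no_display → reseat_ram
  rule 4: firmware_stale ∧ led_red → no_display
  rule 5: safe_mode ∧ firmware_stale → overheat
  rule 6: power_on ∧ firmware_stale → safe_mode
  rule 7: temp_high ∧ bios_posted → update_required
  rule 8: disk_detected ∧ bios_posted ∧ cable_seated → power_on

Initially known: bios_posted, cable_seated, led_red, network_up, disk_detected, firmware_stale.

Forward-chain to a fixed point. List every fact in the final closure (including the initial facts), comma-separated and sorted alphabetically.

Round 1 — rule 4, rule 8, derive no_display, power_on.
Round 2 — rule 3, rule 6, derive reseat_ram, safe_mode.
Round 3 — rule 5, derive overheat.
Round 4 — rule 2, derive ship_unit.

bios_posted, cable_seated, disk_detected, firmware_stale, led_red, network_up, no_display, overheat, power_on, reseat_ram, safe_mode, ship_unit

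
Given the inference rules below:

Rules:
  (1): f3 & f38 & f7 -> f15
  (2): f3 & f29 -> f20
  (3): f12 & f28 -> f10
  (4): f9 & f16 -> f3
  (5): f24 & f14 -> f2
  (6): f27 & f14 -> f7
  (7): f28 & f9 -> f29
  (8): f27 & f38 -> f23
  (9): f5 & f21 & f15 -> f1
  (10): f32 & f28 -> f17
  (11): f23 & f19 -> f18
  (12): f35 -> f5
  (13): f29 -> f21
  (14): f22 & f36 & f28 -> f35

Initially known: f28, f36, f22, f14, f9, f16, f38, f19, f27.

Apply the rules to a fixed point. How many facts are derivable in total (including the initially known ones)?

20

Round 1 fires (4), (6), (7), (8), (14), giving f3, f7, f29, f23, f35.
Round 2 fires (1), (2), (11), (12), (13), giving f15, f20, f18, f5, f21.
Round 3 fires (9), giving f1.
Closure: {f1, f14, f15, f16, f18, f19, f20, f21, f22, f23, f27, f28, f29, f3, f35, f36, f38, f5, f7, f9} — 20 facts.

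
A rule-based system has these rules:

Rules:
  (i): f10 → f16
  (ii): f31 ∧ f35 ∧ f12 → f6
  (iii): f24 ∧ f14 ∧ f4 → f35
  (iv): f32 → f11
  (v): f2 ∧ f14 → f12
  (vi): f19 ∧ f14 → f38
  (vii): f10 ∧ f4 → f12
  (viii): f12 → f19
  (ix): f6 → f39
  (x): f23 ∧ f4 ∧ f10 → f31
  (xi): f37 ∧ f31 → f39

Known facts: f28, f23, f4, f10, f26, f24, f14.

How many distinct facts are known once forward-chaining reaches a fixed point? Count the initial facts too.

Round 1 fires (i), (iii), (vii), (x), giving f16, f35, f12, f31.
Round 2 fires (ii), (viii), giving f6, f19.
Round 3 fires (vi), (ix), giving f38, f39.
Closure: {f10, f12, f14, f16, f19, f23, f24, f26, f28, f31, f35, f38, f39, f4, f6} — 15 facts.

15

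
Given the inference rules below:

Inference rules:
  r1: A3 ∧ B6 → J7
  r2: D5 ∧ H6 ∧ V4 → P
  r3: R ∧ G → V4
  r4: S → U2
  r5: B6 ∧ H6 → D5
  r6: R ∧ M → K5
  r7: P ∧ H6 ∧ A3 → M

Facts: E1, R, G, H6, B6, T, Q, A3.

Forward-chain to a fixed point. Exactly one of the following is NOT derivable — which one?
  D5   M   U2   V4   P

[1] r1 [A3 ∧ B6 → J7]; r3 [R ∧ G → V4]; r5 [B6 ∧ H6 → D5]. ⇒ new: J7, V4, D5.
[2] r2 [D5 ∧ H6 ∧ V4 → P]. ⇒ new: P.
[3] r7 [P ∧ H6 ∧ A3 → M]. ⇒ new: M.
[4] r6 [R ∧ M → K5]. ⇒ new: K5.
Derived: V4 (round 1), D5 (round 1), P (round 2), M (round 3). U2 never appears in any round.

U2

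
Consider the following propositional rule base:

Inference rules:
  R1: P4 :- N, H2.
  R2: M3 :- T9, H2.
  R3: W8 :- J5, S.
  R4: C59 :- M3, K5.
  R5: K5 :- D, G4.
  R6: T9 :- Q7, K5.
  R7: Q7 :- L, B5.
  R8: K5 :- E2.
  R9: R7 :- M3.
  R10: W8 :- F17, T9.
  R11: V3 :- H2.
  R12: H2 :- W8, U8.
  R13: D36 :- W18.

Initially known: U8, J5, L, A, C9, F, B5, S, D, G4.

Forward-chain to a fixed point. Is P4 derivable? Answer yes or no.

no

[1] R3 [W8 :- J5, S.]; R5 [K5 :- D, G4.]; R7 [Q7 :- L, B5.]. ⇒ new: W8, K5, Q7.
[2] R6 [T9 :- Q7, K5.]; R12 [H2 :- W8, U8.]. ⇒ new: T9, H2.
[3] R2 [M3 :- T9, H2.]; R11 [V3 :- H2.]. ⇒ new: M3, V3.
[4] R4 [C59 :- M3, K5.]; R9 [R7 :- M3.]. ⇒ new: C59, R7.
Fixed point reached. P4 is concluded only by R1; R1 needs N (never derived).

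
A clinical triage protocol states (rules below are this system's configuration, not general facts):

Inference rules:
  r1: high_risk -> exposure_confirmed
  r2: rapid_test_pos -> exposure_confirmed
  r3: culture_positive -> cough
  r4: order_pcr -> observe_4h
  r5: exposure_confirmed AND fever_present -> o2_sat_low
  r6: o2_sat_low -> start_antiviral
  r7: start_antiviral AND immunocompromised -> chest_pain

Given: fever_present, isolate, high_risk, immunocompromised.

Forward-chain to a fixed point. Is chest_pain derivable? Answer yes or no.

Round 1 fires r1, giving exposure_confirmed.
Round 2 fires r5, giving o2_sat_low.
Round 3 fires r6, giving start_antiviral.
Round 4 fires r7, giving chest_pain.
chest_pain appears in round 4, so it is derivable.

yes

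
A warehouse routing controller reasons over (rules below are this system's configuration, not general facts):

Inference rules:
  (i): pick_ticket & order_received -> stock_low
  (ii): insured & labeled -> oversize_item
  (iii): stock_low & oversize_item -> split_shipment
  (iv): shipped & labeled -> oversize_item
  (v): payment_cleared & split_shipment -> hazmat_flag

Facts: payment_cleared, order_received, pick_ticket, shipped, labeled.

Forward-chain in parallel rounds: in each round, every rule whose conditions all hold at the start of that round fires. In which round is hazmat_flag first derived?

Round 1 — (i), (iv), derive stock_low, oversize_item.
Round 2 — (iii), derive split_shipment.
Round 3 — (v), derive hazmat_flag.
hazmat_flag first appears in round 3.

3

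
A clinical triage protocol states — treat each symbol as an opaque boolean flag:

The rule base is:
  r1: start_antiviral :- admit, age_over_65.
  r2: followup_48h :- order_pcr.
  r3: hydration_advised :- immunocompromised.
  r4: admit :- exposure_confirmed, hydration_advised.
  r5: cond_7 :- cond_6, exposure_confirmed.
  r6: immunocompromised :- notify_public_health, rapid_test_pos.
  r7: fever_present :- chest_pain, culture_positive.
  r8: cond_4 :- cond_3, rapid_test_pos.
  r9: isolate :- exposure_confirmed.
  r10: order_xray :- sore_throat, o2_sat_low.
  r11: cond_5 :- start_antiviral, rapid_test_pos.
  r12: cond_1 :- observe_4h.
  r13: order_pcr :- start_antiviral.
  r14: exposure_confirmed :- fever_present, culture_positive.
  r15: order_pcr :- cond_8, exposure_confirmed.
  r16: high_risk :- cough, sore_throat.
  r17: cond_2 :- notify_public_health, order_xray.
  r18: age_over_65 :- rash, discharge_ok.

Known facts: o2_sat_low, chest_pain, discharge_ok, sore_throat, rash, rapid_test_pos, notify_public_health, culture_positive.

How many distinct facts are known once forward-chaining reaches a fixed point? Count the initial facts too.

Round 1 fires r6, r7, r10, r18, giving immunocompromised, fever_present, order_xray, age_over_65.
Round 2 fires r3, r14, r17, giving hydration_advised, exposure_confirmed, cond_2.
Round 3 fires r4, r9, giving admit, isolate.
Round 4 fires r1, giving start_antiviral.
Round 5 fires r11, r13, giving cond_5, order_pcr.
Round 6 fires r2, giving followup_48h.
Closure: {admit, age_over_65, chest_pain, cond_2, cond_5, culture_positive, discharge_ok, exposure_confirmed, fever_present, followup_48h, hydration_advised, immunocompromised, isolate, notify_public_health, o2_sat_low, order_pcr, order_xray, rapid_test_pos, rash, sore_throat, start_antiviral} — 21 facts.

21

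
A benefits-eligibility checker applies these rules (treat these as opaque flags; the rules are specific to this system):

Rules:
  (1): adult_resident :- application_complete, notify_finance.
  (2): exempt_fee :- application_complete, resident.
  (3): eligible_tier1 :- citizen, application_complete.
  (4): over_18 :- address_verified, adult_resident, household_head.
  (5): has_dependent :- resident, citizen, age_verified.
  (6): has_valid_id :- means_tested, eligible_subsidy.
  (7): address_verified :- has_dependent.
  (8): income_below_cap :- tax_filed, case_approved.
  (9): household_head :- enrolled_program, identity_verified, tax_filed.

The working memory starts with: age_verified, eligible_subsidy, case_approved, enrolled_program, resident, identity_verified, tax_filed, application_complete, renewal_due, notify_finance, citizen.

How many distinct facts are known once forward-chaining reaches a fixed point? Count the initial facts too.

Round 1 fires (1), (2), (3), (5), (8), (9), giving adult_resident, exempt_fee, eligible_tier1, has_dependent, income_below_cap, household_head.
Round 2 fires (7), giving address_verified.
Round 3 fires (4), giving over_18.
Closure: {address_verified, adult_resident, age_verified, application_complete, case_approved, citizen, eligible_subsidy, eligible_tier1, enrolled_program, exempt_fee, has_dependent, household_head, identity_verified, income_below_cap, notify_finance, over_18, renewal_due, resident, tax_filed} — 19 facts.

19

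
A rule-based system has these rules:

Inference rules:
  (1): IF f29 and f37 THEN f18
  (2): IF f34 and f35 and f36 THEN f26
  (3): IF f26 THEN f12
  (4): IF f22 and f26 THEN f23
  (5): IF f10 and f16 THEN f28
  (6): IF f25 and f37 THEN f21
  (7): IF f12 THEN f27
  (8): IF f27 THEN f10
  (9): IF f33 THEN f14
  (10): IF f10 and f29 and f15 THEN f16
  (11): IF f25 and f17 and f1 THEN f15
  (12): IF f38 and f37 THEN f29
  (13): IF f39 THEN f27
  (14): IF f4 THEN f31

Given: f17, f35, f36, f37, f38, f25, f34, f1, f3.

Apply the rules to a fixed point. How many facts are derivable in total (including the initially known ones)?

19

[1] (2) [IF f34 and f35 and f36 THEN f26]; (6) [IF f25 and f37 THEN f21]; (11) [IF f25 and f17 and f1 THEN f15]; (12) [IF f38 and f37 THEN f29]. ⇒ new: f26, f21, f15, f29.
[2] (1) [IF f29 and f37 THEN f18]; (3) [IF f26 THEN f12]. ⇒ new: f18, f12.
[3] (7) [IF f12 THEN f27]. ⇒ new: f27.
[4] (8) [IF f27 THEN f10]. ⇒ new: f10.
[5] (10) [IF f10 and f29 and f15 THEN f16]. ⇒ new: f16.
[6] (5) [IF f10 and f16 THEN f28]. ⇒ new: f28.
Closure: {f1, f10, f12, f15, f16, f17, f18, f21, f25, f26, f27, f28, f29, f3, f34, f35, f36, f37, f38} — 19 facts.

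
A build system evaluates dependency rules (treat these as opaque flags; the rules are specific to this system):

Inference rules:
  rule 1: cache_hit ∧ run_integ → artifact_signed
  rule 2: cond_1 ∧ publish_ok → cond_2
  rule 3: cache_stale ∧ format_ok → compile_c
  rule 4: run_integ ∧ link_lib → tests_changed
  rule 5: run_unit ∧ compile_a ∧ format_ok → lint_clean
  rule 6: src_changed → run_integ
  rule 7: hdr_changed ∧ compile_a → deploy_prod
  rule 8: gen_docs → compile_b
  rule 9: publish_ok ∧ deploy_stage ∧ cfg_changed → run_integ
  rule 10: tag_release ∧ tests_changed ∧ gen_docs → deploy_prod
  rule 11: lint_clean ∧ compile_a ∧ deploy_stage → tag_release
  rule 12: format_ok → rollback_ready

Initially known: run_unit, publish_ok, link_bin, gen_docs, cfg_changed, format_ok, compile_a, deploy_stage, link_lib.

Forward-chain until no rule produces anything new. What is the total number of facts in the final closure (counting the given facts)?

[1] rule 5 [run_unit ∧ compile_a ∧ format_ok → lint_clean]; rule 8 [gen_docs → compile_b]; rule 9 [publish_ok ∧ deploy_stage ∧ cfg_changed → run_integ]; rule 12 [format_ok → rollback_ready]. ⇒ new: lint_clean, compile_b, run_integ, rollback_ready.
[2] rule 4 [run_integ ∧ link_lib → tests_changed]; rule 11 [lint_clean ∧ compile_a ∧ deploy_stage → tag_release]. ⇒ new: tests_changed, tag_release.
[3] rule 10 [tag_release ∧ tests_changed ∧ gen_docs → deploy_prod]. ⇒ new: deploy_prod.
Closure: {cfg_changed, compile_a, compile_b, deploy_prod, deploy_stage, format_ok, gen_docs, link_bin, link_lib, lint_clean, publish_ok, rollback_ready, run_integ, run_unit, tag_release, tests_changed} — 16 facts.

16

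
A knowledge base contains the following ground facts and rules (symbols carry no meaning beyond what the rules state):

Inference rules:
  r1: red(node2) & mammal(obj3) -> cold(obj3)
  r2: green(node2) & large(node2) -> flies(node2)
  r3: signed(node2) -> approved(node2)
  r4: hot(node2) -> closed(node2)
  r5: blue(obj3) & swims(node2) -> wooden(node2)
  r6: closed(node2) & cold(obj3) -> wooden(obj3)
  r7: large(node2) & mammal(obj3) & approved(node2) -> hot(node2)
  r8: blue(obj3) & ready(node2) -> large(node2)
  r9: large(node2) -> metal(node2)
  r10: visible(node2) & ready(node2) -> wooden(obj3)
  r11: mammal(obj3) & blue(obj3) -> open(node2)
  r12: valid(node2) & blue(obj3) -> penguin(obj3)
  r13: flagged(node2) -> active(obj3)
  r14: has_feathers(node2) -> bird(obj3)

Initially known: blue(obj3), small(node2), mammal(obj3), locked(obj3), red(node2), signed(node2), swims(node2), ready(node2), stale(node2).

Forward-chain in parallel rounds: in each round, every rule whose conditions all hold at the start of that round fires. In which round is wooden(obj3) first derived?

[1] r1 [red(node2) & mammal(obj3) -> cold(obj3)]; r3 [signed(node2) -> approved(node2)]; r5 [blue(obj3) & swims(node2) -> wooden(node2)]; r8 [blue(obj3) & ready(node2) -> large(node2)]; r11 [mammal(obj3) & blue(obj3) -> open(node2)]. ⇒ new: cold(obj3), approved(node2), wooden(node2), large(node2), open(node2).
[2] r7 [large(node2) & mammal(obj3) & approved(node2) -> hot(node2)]; r9 [large(node2) -> metal(node2)]. ⇒ new: hot(node2), metal(node2).
[3] r4 [hot(node2) -> closed(node2)]. ⇒ new: closed(node2).
[4] r6 [closed(node2) & cold(obj3) -> wooden(obj3)]. ⇒ new: wooden(obj3).
wooden(obj3) first appears in round 4.

4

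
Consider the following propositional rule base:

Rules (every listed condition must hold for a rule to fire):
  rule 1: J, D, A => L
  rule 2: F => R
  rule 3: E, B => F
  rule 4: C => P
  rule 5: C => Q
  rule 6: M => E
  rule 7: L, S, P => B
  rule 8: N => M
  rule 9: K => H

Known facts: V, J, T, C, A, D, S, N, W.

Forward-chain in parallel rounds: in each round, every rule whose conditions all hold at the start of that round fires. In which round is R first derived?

[1] rule 1 [J, D, A => L]; rule 4 [C => P]; rule 5 [C => Q]; rule 8 [N => M]. ⇒ new: L, P, Q, M.
[2] rule 6 [M => E]; rule 7 [L, S, P => B]. ⇒ new: E, B.
[3] rule 3 [E, B => F]. ⇒ new: F.
[4] rule 2 [F => R]. ⇒ new: R.
R first appears in round 4.

4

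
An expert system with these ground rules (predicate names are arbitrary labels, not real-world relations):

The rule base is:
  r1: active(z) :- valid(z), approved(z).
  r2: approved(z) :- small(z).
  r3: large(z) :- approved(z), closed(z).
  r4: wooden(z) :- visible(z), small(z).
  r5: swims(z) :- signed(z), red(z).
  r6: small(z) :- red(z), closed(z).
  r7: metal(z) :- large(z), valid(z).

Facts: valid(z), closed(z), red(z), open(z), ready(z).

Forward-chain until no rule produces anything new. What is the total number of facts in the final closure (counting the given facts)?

Round 1: r6 [small(z) :- red(z), closed(z).]. Adds small(z).
Round 2: r2 [approved(z) :- small(z).]. Adds approved(z).
Round 3: r1 [active(z) :- valid(z), approved(z).]; r3 [large(z) :- approved(z), closed(z).]. Adds active(z), large(z).
Round 4: r7 [metal(z) :- large(z), valid(z).]. Adds metal(z).
Closure: {active(z), approved(z), closed(z), large(z), metal(z), open(z), ready(z), red(z), small(z), valid(z)} — 10 facts.

10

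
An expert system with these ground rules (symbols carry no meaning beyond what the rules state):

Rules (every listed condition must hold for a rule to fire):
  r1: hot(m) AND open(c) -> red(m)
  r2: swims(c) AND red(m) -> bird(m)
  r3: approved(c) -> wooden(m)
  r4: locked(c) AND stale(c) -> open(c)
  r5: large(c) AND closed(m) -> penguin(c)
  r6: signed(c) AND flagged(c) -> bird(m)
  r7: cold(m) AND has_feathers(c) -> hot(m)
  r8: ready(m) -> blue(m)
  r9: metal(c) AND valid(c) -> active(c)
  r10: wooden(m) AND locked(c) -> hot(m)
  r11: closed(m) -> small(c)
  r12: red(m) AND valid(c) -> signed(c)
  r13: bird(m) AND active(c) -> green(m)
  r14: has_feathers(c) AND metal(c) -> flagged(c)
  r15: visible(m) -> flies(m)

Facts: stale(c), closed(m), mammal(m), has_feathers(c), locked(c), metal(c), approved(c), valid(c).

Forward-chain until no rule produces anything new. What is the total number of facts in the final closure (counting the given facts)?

[1] r3 [approved(c) -> wooden(m)]; r4 [locked(c) AND stale(c) -> open(c)]; r9 [metal(c) AND valid(c) -> active(c)]; r11 [closed(m) -> small(c)]; r14 [has_feathers(c) AND metal(c) -> flagged(c)]. ⇒ new: wooden(m), open(c), active(c), small(c), flagged(c).
[2] r10 [wooden(m) AND locked(c) -> hot(m)]. ⇒ new: hot(m).
[3] r1 [hot(m) AND open(c) -> red(m)]. ⇒ new: red(m).
[4] r12 [red(m) AND valid(c) -> signed(c)]. ⇒ new: signed(c).
[5] r6 [signed(c) AND flagged(c) -> bird(m)]. ⇒ new: bird(m).
[6] r13 [bird(m) AND active(c) -> green(m)]. ⇒ new: green(m).
Closure: {active(c), approved(c), bird(m), closed(m), flagged(c), green(m), has_feathers(c), hot(m), locked(c), mammal(m), metal(c), open(c), red(m), signed(c), small(c), stale(c), valid(c), wooden(m)} — 18 facts.

18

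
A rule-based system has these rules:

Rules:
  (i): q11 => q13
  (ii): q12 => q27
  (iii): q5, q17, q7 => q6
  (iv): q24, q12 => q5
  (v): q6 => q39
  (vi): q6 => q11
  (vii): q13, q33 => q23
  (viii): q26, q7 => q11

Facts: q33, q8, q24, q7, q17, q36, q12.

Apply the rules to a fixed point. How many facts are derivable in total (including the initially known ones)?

Round 1 fires (ii), (iv), giving q27, q5.
Round 2 fires (iii), giving q6.
Round 3 fires (v), (vi), giving q39, q11.
Round 4 fires (i), giving q13.
Round 5 fires (vii), giving q23.
Closure: {q11, q12, q13, q17, q23, q24, q27, q33, q36, q39, q5, q6, q7, q8} — 14 facts.

14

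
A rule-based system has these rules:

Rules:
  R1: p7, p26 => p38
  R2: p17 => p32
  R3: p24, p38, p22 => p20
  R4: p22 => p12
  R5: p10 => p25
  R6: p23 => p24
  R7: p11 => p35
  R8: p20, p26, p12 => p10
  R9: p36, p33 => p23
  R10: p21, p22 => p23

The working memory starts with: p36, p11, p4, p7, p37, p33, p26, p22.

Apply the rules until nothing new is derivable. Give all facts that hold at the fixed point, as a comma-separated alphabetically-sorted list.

p10, p11, p12, p20, p22, p23, p24, p25, p26, p33, p35, p36, p37, p38, p4, p7

[1] R1 [p7, p26 => p38]; R4 [p22 => p12]; R7 [p11 => p35]; R9 [p36, p33 => p23]. ⇒ new: p38, p12, p35, p23.
[2] R6 [p23 => p24]. ⇒ new: p24.
[3] R3 [p24, p38, p22 => p20]. ⇒ new: p20.
[4] R8 [p20, p26, p12 => p10]. ⇒ new: p10.
[5] R5 [p10 => p25]. ⇒ new: p25.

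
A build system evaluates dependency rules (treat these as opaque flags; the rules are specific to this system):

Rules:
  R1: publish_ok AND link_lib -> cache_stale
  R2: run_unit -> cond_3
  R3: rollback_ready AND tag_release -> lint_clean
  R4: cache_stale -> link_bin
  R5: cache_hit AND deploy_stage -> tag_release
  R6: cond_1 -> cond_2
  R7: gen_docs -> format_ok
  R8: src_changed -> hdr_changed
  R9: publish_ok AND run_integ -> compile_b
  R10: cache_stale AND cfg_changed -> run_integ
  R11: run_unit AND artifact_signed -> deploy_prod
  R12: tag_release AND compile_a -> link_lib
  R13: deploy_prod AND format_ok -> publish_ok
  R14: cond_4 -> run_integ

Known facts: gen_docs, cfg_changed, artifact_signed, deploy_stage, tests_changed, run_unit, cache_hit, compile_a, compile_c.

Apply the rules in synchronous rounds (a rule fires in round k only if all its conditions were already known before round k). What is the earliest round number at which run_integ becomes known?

Round 1: R2 [run_unit -> cond_3]; R5 [cache_hit AND deploy_stage -> tag_release]; R7 [gen_docs -> format_ok]; R11 [run_unit AND artifact_signed -> deploy_prod]. New: cond_3, tag_release, format_ok, deploy_prod.
Round 2: R12 [tag_release AND compile_a -> link_lib]; R13 [deploy_prod AND format_ok -> publish_ok]. New: link_lib, publish_ok.
Round 3: R1 [publish_ok AND link_lib -> cache_stale]. New: cache_stale.
Round 4: R4 [cache_stale -> link_bin]; R10 [cache_stale AND cfg_changed -> run_integ]. New: link_bin, run_integ.
run_integ first appears in round 4.

4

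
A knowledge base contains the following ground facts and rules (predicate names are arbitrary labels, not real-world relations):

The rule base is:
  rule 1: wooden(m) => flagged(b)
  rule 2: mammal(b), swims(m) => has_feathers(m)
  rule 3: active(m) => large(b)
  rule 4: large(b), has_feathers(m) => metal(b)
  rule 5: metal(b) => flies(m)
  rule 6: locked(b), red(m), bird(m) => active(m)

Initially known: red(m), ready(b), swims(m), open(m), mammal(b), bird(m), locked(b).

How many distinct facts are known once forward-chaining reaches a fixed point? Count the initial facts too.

Round 1 — rule 2, rule 6, derive has_feathers(m), active(m).
Round 2 — rule 3, derive large(b).
Round 3 — rule 4, derive metal(b).
Round 4 — rule 5, derive flies(m).
Closure: {active(m), bird(m), flies(m), has_feathers(m), large(b), locked(b), mammal(b), metal(b), open(m), ready(b), red(m), swims(m)} — 12 facts.

12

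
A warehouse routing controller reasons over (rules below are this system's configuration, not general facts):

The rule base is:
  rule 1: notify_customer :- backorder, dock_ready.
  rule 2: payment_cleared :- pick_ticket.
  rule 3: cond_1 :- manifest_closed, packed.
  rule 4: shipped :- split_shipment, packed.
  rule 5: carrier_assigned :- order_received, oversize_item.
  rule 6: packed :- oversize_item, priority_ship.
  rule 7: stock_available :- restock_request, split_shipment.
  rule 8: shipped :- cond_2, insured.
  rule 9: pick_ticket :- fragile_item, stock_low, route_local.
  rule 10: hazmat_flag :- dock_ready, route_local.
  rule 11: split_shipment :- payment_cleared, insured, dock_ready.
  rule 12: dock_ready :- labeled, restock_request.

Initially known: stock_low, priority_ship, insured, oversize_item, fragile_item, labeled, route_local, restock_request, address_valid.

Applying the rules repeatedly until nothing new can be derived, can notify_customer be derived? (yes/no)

Round 1: rule 6 [packed :- oversize_item, priority_ship.]; rule 9 [pick_ticket :- fragile_item, stock_low, route_local.]; rule 12 [dock_ready :- labeled, restock_request.]. Adds packed, pick_ticket, dock_ready.
Round 2: rule 2 [payment_cleared :- pick_ticket.]; rule 10 [hazmat_flag :- dock_ready, route_local.]. Adds payment_cleared, hazmat_flag.
Round 3: rule 11 [split_shipment :- payment_cleared, insured, dock_ready.]. Adds split_shipment.
Round 4: rule 4 [shipped :- split_shipment, packed.]; rule 7 [stock_available :- restock_request, split_shipment.]. Adds shipped, stock_available.
Fixed point reached. notify_customer is concluded only by rule 1; rule 1 needs backorder (never derived).

no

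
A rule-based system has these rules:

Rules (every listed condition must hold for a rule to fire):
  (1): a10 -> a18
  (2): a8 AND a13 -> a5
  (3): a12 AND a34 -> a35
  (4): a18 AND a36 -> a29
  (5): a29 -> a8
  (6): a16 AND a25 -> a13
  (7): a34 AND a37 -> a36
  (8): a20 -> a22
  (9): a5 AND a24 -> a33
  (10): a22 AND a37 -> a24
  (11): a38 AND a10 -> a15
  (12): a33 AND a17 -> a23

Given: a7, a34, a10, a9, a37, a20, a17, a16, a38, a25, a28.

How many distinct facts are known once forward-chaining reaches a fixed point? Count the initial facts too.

[1] (1) [a10 -> a18]; (6) [a16 AND a25 -> a13]; (7) [a34 AND a37 -> a36]; (8) [a20 -> a22]; (11) [a38 AND a10 -> a15]. ⇒ new: a18, a13, a36, a22, a15.
[2] (4) [a18 AND a36 -> a29]; (10) [a22 AND a37 -> a24]. ⇒ new: a29, a24.
[3] (5) [a29 -> a8]. ⇒ new: a8.
[4] (2) [a8 AND a13 -> a5]. ⇒ new: a5.
[5] (9) [a5 AND a24 -> a33]. ⇒ new: a33.
[6] (12) [a33 AND a17 -> a23]. ⇒ new: a23.
Closure: {a10, a13, a15, a16, a17, a18, a20, a22, a23, a24, a25, a28, a29, a33, a34, a36, a37, a38, a5, a7, a8, a9} — 22 facts.

22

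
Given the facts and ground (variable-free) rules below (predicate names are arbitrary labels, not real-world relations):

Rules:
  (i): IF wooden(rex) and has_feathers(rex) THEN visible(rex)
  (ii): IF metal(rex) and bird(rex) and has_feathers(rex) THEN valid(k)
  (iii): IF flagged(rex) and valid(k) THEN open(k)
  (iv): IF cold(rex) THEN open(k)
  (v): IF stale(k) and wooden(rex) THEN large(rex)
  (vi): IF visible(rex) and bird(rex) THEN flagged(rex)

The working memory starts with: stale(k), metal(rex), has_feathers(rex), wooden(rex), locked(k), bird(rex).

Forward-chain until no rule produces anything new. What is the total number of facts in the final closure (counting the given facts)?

11

Round 1 fires (i), (ii), (v), giving visible(rex), valid(k), large(rex).
Round 2 fires (vi), giving flagged(rex).
Round 3 fires (iii), giving open(k).
Closure: {bird(rex), flagged(rex), has_feathers(rex), large(rex), locked(k), metal(rex), open(k), stale(k), valid(k), visible(rex), wooden(rex)} — 11 facts.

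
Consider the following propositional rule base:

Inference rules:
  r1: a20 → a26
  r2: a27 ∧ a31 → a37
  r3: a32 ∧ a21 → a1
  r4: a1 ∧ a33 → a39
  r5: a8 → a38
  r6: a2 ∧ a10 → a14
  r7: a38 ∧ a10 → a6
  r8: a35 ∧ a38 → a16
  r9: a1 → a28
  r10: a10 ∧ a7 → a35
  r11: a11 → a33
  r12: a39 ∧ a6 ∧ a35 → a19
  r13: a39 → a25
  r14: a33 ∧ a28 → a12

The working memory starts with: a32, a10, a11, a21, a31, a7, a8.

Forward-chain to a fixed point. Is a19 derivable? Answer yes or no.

yes

Round 1: r3 [a32 ∧ a21 → a1]; r5 [a8 → a38]; r10 [a10 ∧ a7 → a35]; r11 [a11 → a33]. New: a1, a38, a35, a33.
Round 2: r4 [a1 ∧ a33 → a39]; r7 [a38 ∧ a10 → a6]; r8 [a35 ∧ a38 → a16]; r9 [a1 → a28]. New: a39, a6, a16, a28.
Round 3: r12 [a39 ∧ a6 ∧ a35 → a19]; r13 [a39 → a25]; r14 [a33 ∧ a28 → a12]. New: a19, a25, a12.
a19 appears in round 3, so it is derivable.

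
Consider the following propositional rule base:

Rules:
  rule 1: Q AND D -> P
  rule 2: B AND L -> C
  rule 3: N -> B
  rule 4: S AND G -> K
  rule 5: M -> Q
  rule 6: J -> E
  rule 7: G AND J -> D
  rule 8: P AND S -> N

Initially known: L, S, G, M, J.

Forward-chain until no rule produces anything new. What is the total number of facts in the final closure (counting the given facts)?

[1] rule 4 [S AND G -> K]; rule 5 [M -> Q]; rule 6 [J -> E]; rule 7 [G AND J -> D]. ⇒ new: K, Q, E, D.
[2] rule 1 [Q AND D -> P]. ⇒ new: P.
[3] rule 8 [P AND S -> N]. ⇒ new: N.
[4] rule 3 [N -> B]. ⇒ new: B.
[5] rule 2 [B AND L -> C]. ⇒ new: C.
Closure: {B, C, D, E, G, J, K, L, M, N, P, Q, S} — 13 facts.

13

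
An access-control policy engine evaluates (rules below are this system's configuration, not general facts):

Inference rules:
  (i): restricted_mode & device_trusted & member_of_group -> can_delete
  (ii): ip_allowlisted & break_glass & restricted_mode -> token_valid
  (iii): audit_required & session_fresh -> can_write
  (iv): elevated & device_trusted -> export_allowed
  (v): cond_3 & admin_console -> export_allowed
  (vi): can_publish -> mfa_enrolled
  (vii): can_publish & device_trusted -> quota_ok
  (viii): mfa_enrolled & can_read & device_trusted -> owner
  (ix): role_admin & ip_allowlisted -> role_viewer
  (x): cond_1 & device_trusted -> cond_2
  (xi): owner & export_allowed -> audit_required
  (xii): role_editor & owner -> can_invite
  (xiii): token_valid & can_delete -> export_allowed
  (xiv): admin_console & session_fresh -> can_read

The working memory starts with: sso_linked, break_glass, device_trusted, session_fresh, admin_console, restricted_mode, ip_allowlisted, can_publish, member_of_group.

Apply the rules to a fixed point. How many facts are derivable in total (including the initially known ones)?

18

[1] (i) [restricted_mode & device_trusted & member_of_group -> can_delete]; (ii) [ip_allowlisted & break_glass & restricted_mode -> token_valid]; (vi) [can_publish -> mfa_enrolled]; (vii) [can_publish & device_trusted -> quota_ok]; (xiv) [admin_console & session_fresh -> can_read]. ⇒ new: can_delete, token_valid, mfa_enrolled, quota_ok, can_read.
[2] (viii) [mfa_enrolled & can_read & device_trusted -> owner]; (xiii) [token_valid & can_delete -> export_allowed]. ⇒ new: owner, export_allowed.
[3] (xi) [owner & export_allowed -> audit_required]. ⇒ new: audit_required.
[4] (iii) [audit_required & session_fresh -> can_write]. ⇒ new: can_write.
Closure: {admin_console, audit_required, break_glass, can_delete, can_publish, can_read, can_write, device_trusted, export_allowed, ip_allowlisted, member_of_group, mfa_enrolled, owner, quota_ok, restricted_mode, session_fresh, sso_linked, token_valid} — 18 facts.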